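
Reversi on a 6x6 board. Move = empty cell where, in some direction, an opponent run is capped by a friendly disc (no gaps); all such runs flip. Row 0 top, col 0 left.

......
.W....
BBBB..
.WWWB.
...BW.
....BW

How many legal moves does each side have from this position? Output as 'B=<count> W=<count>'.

-- B to move --
(0,0): flips 1 -> legal
(0,1): flips 1 -> legal
(0,2): flips 1 -> legal
(1,0): no bracket -> illegal
(1,2): no bracket -> illegal
(2,4): no bracket -> illegal
(3,0): flips 3 -> legal
(3,5): no bracket -> illegal
(4,0): flips 1 -> legal
(4,1): flips 2 -> legal
(4,2): flips 2 -> legal
(4,5): flips 1 -> legal
(5,3): no bracket -> illegal
B mobility = 8
-- W to move --
(1,0): flips 1 -> legal
(1,2): flips 1 -> legal
(1,3): flips 2 -> legal
(1,4): flips 1 -> legal
(2,4): flips 1 -> legal
(2,5): no bracket -> illegal
(3,0): no bracket -> illegal
(3,5): flips 1 -> legal
(4,2): flips 1 -> legal
(4,5): no bracket -> illegal
(5,2): no bracket -> illegal
(5,3): flips 2 -> legal
W mobility = 8

Answer: B=8 W=8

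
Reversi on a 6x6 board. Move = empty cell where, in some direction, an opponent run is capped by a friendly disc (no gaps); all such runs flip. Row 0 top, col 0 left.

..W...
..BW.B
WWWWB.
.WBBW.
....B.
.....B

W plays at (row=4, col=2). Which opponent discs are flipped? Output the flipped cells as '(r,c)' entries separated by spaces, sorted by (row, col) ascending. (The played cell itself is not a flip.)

Dir NW: first cell 'W' (not opp) -> no flip
Dir N: opp run (3,2) capped by W -> flip
Dir NE: opp run (3,3) (2,4) (1,5), next=edge -> no flip
Dir W: first cell '.' (not opp) -> no flip
Dir E: first cell '.' (not opp) -> no flip
Dir SW: first cell '.' (not opp) -> no flip
Dir S: first cell '.' (not opp) -> no flip
Dir SE: first cell '.' (not opp) -> no flip

Answer: (3,2)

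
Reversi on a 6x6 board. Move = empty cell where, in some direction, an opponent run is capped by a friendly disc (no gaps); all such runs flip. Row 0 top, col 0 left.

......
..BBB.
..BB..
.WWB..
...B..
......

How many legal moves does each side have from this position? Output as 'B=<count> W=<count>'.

-- B to move --
(2,0): no bracket -> illegal
(2,1): flips 1 -> legal
(3,0): flips 2 -> legal
(4,0): flips 1 -> legal
(4,1): flips 1 -> legal
(4,2): flips 1 -> legal
B mobility = 5
-- W to move --
(0,1): no bracket -> illegal
(0,2): flips 2 -> legal
(0,3): no bracket -> illegal
(0,4): flips 2 -> legal
(0,5): flips 2 -> legal
(1,1): no bracket -> illegal
(1,5): no bracket -> illegal
(2,1): no bracket -> illegal
(2,4): no bracket -> illegal
(2,5): no bracket -> illegal
(3,4): flips 1 -> legal
(4,2): no bracket -> illegal
(4,4): no bracket -> illegal
(5,2): no bracket -> illegal
(5,3): no bracket -> illegal
(5,4): flips 1 -> legal
W mobility = 5

Answer: B=5 W=5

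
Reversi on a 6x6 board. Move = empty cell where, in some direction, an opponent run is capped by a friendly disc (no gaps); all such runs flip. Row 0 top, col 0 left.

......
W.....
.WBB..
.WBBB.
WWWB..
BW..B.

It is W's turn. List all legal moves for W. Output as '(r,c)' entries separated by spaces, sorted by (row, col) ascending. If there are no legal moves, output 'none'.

Answer: (1,2) (1,3) (1,4) (2,4) (3,5) (4,4)

Derivation:
(1,1): no bracket -> illegal
(1,2): flips 2 -> legal
(1,3): flips 1 -> legal
(1,4): flips 2 -> legal
(2,4): flips 3 -> legal
(2,5): no bracket -> illegal
(3,5): flips 3 -> legal
(4,4): flips 1 -> legal
(4,5): no bracket -> illegal
(5,2): no bracket -> illegal
(5,3): no bracket -> illegal
(5,5): no bracket -> illegal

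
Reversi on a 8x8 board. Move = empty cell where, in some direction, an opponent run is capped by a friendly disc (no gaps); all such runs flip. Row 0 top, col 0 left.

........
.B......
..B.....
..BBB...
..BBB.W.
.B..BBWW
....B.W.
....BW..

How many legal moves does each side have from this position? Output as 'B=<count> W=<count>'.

-- B to move --
(3,5): no bracket -> illegal
(3,6): no bracket -> illegal
(3,7): flips 1 -> legal
(4,5): no bracket -> illegal
(4,7): no bracket -> illegal
(6,5): no bracket -> illegal
(6,7): no bracket -> illegal
(7,6): flips 1 -> legal
(7,7): flips 1 -> legal
B mobility = 3
-- W to move --
(0,0): flips 5 -> legal
(0,1): no bracket -> illegal
(0,2): no bracket -> illegal
(1,0): no bracket -> illegal
(1,2): no bracket -> illegal
(1,3): no bracket -> illegal
(2,0): no bracket -> illegal
(2,1): no bracket -> illegal
(2,3): no bracket -> illegal
(2,4): no bracket -> illegal
(2,5): no bracket -> illegal
(3,1): no bracket -> illegal
(3,5): no bracket -> illegal
(4,0): no bracket -> illegal
(4,1): no bracket -> illegal
(4,5): no bracket -> illegal
(5,0): no bracket -> illegal
(5,2): no bracket -> illegal
(5,3): flips 3 -> legal
(6,0): no bracket -> illegal
(6,1): no bracket -> illegal
(6,2): no bracket -> illegal
(6,3): no bracket -> illegal
(6,5): no bracket -> illegal
(7,3): flips 3 -> legal
W mobility = 3

Answer: B=3 W=3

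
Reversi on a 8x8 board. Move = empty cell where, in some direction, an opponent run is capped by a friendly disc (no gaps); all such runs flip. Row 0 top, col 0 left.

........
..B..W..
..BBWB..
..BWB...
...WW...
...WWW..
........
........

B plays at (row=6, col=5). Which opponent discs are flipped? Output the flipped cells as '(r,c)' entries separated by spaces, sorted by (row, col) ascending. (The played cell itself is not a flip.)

Dir NW: opp run (5,4) (4,3) capped by B -> flip
Dir N: opp run (5,5), next='.' -> no flip
Dir NE: first cell '.' (not opp) -> no flip
Dir W: first cell '.' (not opp) -> no flip
Dir E: first cell '.' (not opp) -> no flip
Dir SW: first cell '.' (not opp) -> no flip
Dir S: first cell '.' (not opp) -> no flip
Dir SE: first cell '.' (not opp) -> no flip

Answer: (4,3) (5,4)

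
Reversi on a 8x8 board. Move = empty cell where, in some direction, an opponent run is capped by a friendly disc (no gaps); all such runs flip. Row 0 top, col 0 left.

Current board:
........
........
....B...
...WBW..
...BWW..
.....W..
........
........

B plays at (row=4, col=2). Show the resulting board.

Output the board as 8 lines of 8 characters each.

Place B at (4,2); scan 8 dirs for brackets.
Dir NW: first cell '.' (not opp) -> no flip
Dir N: first cell '.' (not opp) -> no flip
Dir NE: opp run (3,3) capped by B -> flip
Dir W: first cell '.' (not opp) -> no flip
Dir E: first cell 'B' (not opp) -> no flip
Dir SW: first cell '.' (not opp) -> no flip
Dir S: first cell '.' (not opp) -> no flip
Dir SE: first cell '.' (not opp) -> no flip
All flips: (3,3)

Answer: ........
........
....B...
...BBW..
..BBWW..
.....W..
........
........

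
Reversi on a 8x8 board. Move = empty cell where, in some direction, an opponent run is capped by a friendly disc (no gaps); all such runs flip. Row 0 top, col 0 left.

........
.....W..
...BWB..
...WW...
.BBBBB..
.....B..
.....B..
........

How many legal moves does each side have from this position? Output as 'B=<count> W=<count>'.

Answer: B=4 W=12

Derivation:
-- B to move --
(0,4): no bracket -> illegal
(0,5): flips 1 -> legal
(0,6): flips 3 -> legal
(1,3): no bracket -> illegal
(1,4): flips 2 -> legal
(1,6): no bracket -> illegal
(2,2): flips 1 -> legal
(2,6): no bracket -> illegal
(3,2): no bracket -> illegal
(3,5): no bracket -> illegal
B mobility = 4
-- W to move --
(1,2): flips 1 -> legal
(1,3): flips 1 -> legal
(1,4): no bracket -> illegal
(1,6): flips 1 -> legal
(2,2): flips 1 -> legal
(2,6): flips 1 -> legal
(3,0): no bracket -> illegal
(3,1): no bracket -> illegal
(3,2): no bracket -> illegal
(3,5): flips 1 -> legal
(3,6): no bracket -> illegal
(4,0): no bracket -> illegal
(4,6): no bracket -> illegal
(5,0): no bracket -> illegal
(5,1): flips 1 -> legal
(5,2): flips 1 -> legal
(5,3): flips 1 -> legal
(5,4): flips 1 -> legal
(5,6): flips 1 -> legal
(6,4): no bracket -> illegal
(6,6): flips 2 -> legal
(7,4): no bracket -> illegal
(7,5): no bracket -> illegal
(7,6): no bracket -> illegal
W mobility = 12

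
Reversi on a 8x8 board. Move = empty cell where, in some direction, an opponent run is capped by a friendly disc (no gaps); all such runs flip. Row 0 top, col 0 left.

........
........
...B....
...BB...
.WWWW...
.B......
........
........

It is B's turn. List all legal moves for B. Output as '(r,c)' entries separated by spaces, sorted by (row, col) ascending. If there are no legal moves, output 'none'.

(3,0): no bracket -> illegal
(3,1): flips 1 -> legal
(3,2): no bracket -> illegal
(3,5): no bracket -> illegal
(4,0): no bracket -> illegal
(4,5): no bracket -> illegal
(5,0): no bracket -> illegal
(5,2): flips 1 -> legal
(5,3): flips 1 -> legal
(5,4): flips 1 -> legal
(5,5): flips 1 -> legal

Answer: (3,1) (5,2) (5,3) (5,4) (5,5)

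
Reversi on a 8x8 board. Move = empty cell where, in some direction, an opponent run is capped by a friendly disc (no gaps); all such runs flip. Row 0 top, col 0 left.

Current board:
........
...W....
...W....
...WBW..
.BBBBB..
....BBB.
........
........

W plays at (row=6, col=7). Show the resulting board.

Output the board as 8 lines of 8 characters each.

Answer: ........
...W....
...W....
...WWW..
.BBBBW..
....BBW.
.......W
........

Derivation:
Place W at (6,7); scan 8 dirs for brackets.
Dir NW: opp run (5,6) (4,5) (3,4) capped by W -> flip
Dir N: first cell '.' (not opp) -> no flip
Dir NE: edge -> no flip
Dir W: first cell '.' (not opp) -> no flip
Dir E: edge -> no flip
Dir SW: first cell '.' (not opp) -> no flip
Dir S: first cell '.' (not opp) -> no flip
Dir SE: edge -> no flip
All flips: (3,4) (4,5) (5,6)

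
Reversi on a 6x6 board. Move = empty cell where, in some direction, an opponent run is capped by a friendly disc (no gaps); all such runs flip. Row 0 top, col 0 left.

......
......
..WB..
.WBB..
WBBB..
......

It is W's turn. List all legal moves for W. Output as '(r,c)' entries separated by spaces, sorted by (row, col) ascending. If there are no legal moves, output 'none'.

(1,2): no bracket -> illegal
(1,3): no bracket -> illegal
(1,4): no bracket -> illegal
(2,1): no bracket -> illegal
(2,4): flips 1 -> legal
(3,0): no bracket -> illegal
(3,4): flips 2 -> legal
(4,4): flips 4 -> legal
(5,0): no bracket -> illegal
(5,1): flips 1 -> legal
(5,2): flips 2 -> legal
(5,3): flips 1 -> legal
(5,4): no bracket -> illegal

Answer: (2,4) (3,4) (4,4) (5,1) (5,2) (5,3)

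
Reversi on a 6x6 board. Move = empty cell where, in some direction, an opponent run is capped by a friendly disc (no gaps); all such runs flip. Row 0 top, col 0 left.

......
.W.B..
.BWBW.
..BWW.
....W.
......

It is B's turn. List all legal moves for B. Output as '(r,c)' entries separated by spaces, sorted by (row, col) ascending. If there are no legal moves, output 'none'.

Answer: (0,1) (1,2) (2,5) (3,1) (3,5) (4,3) (4,5)

Derivation:
(0,0): no bracket -> illegal
(0,1): flips 1 -> legal
(0,2): no bracket -> illegal
(1,0): no bracket -> illegal
(1,2): flips 1 -> legal
(1,4): no bracket -> illegal
(1,5): no bracket -> illegal
(2,0): no bracket -> illegal
(2,5): flips 1 -> legal
(3,1): flips 1 -> legal
(3,5): flips 3 -> legal
(4,2): no bracket -> illegal
(4,3): flips 1 -> legal
(4,5): flips 1 -> legal
(5,3): no bracket -> illegal
(5,4): no bracket -> illegal
(5,5): no bracket -> illegal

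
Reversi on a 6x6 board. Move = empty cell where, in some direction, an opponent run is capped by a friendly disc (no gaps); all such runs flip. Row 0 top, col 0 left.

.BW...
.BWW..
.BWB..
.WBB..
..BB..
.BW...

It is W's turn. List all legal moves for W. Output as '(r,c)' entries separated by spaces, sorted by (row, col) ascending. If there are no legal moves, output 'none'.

Answer: (0,0) (1,0) (2,0) (2,4) (3,0) (3,4) (4,4) (5,0) (5,3)

Derivation:
(0,0): flips 2 -> legal
(1,0): flips 1 -> legal
(1,4): no bracket -> illegal
(2,0): flips 2 -> legal
(2,4): flips 1 -> legal
(3,0): flips 1 -> legal
(3,4): flips 4 -> legal
(4,0): no bracket -> illegal
(4,1): no bracket -> illegal
(4,4): flips 1 -> legal
(5,0): flips 1 -> legal
(5,3): flips 4 -> legal
(5,4): no bracket -> illegal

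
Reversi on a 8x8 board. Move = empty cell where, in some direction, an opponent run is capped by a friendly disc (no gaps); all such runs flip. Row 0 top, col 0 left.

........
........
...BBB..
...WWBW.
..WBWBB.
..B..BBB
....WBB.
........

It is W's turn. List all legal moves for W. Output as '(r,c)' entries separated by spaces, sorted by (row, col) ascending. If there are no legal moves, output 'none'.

(1,2): flips 1 -> legal
(1,3): flips 1 -> legal
(1,4): flips 2 -> legal
(1,5): flips 1 -> legal
(1,6): flips 1 -> legal
(2,2): no bracket -> illegal
(2,6): flips 1 -> legal
(3,2): no bracket -> illegal
(3,7): flips 2 -> legal
(4,1): no bracket -> illegal
(4,7): flips 2 -> legal
(5,1): no bracket -> illegal
(5,3): flips 1 -> legal
(5,4): flips 1 -> legal
(6,1): flips 2 -> legal
(6,2): flips 1 -> legal
(6,3): no bracket -> illegal
(6,7): flips 4 -> legal
(7,4): no bracket -> illegal
(7,5): no bracket -> illegal
(7,6): flips 3 -> legal
(7,7): flips 2 -> legal

Answer: (1,2) (1,3) (1,4) (1,5) (1,6) (2,6) (3,7) (4,7) (5,3) (5,4) (6,1) (6,2) (6,7) (7,6) (7,7)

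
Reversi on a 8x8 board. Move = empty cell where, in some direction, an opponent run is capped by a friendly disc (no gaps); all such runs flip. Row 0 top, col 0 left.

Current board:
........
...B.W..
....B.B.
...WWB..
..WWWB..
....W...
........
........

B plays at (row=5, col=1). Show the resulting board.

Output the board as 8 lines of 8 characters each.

Answer: ........
...B.W..
....B.B.
...BWB..
..BWWB..
.B..W...
........
........

Derivation:
Place B at (5,1); scan 8 dirs for brackets.
Dir NW: first cell '.' (not opp) -> no flip
Dir N: first cell '.' (not opp) -> no flip
Dir NE: opp run (4,2) (3,3) capped by B -> flip
Dir W: first cell '.' (not opp) -> no flip
Dir E: first cell '.' (not opp) -> no flip
Dir SW: first cell '.' (not opp) -> no flip
Dir S: first cell '.' (not opp) -> no flip
Dir SE: first cell '.' (not opp) -> no flip
All flips: (3,3) (4,2)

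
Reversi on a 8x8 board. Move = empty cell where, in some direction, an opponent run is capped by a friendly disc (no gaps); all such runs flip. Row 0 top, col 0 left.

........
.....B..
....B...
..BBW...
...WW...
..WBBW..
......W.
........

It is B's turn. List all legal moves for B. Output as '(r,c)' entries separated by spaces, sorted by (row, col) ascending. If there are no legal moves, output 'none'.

Answer: (3,5) (5,1) (5,6) (7,7)

Derivation:
(2,3): no bracket -> illegal
(2,5): no bracket -> illegal
(3,5): flips 2 -> legal
(4,1): no bracket -> illegal
(4,2): no bracket -> illegal
(4,5): no bracket -> illegal
(4,6): no bracket -> illegal
(5,1): flips 1 -> legal
(5,6): flips 1 -> legal
(5,7): no bracket -> illegal
(6,1): no bracket -> illegal
(6,2): no bracket -> illegal
(6,3): no bracket -> illegal
(6,4): no bracket -> illegal
(6,5): no bracket -> illegal
(6,7): no bracket -> illegal
(7,5): no bracket -> illegal
(7,6): no bracket -> illegal
(7,7): flips 3 -> legal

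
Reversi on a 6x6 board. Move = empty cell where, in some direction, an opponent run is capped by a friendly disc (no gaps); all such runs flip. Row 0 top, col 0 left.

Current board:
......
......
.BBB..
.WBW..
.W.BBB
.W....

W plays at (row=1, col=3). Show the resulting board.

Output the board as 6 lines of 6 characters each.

Place W at (1,3); scan 8 dirs for brackets.
Dir NW: first cell '.' (not opp) -> no flip
Dir N: first cell '.' (not opp) -> no flip
Dir NE: first cell '.' (not opp) -> no flip
Dir W: first cell '.' (not opp) -> no flip
Dir E: first cell '.' (not opp) -> no flip
Dir SW: opp run (2,2) capped by W -> flip
Dir S: opp run (2,3) capped by W -> flip
Dir SE: first cell '.' (not opp) -> no flip
All flips: (2,2) (2,3)

Answer: ......
...W..
.BWW..
.WBW..
.W.BBB
.W....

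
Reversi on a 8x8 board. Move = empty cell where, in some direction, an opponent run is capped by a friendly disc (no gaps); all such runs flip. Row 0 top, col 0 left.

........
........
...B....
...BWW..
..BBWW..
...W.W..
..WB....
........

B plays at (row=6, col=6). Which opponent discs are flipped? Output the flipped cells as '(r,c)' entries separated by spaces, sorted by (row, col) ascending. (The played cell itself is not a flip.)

Answer: (4,4) (5,5)

Derivation:
Dir NW: opp run (5,5) (4,4) capped by B -> flip
Dir N: first cell '.' (not opp) -> no flip
Dir NE: first cell '.' (not opp) -> no flip
Dir W: first cell '.' (not opp) -> no flip
Dir E: first cell '.' (not opp) -> no flip
Dir SW: first cell '.' (not opp) -> no flip
Dir S: first cell '.' (not opp) -> no flip
Dir SE: first cell '.' (not opp) -> no flip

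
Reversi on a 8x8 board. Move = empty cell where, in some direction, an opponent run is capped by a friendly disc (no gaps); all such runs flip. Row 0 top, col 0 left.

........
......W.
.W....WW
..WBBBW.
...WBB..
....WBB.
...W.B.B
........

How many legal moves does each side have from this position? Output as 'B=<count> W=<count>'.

Answer: B=9 W=7

Derivation:
-- B to move --
(0,5): no bracket -> illegal
(0,6): no bracket -> illegal
(0,7): no bracket -> illegal
(1,0): flips 4 -> legal
(1,1): no bracket -> illegal
(1,2): no bracket -> illegal
(1,5): no bracket -> illegal
(1,7): flips 1 -> legal
(2,0): no bracket -> illegal
(2,2): no bracket -> illegal
(2,3): no bracket -> illegal
(2,5): no bracket -> illegal
(3,0): no bracket -> illegal
(3,1): flips 1 -> legal
(3,7): flips 1 -> legal
(4,1): no bracket -> illegal
(4,2): flips 1 -> legal
(4,6): no bracket -> illegal
(4,7): no bracket -> illegal
(5,2): flips 1 -> legal
(5,3): flips 2 -> legal
(6,2): no bracket -> illegal
(6,4): flips 1 -> legal
(7,2): flips 2 -> legal
(7,3): no bracket -> illegal
(7,4): no bracket -> illegal
B mobility = 9
-- W to move --
(2,2): no bracket -> illegal
(2,3): flips 1 -> legal
(2,4): flips 2 -> legal
(2,5): flips 1 -> legal
(4,2): no bracket -> illegal
(4,6): flips 2 -> legal
(4,7): no bracket -> illegal
(5,3): flips 2 -> legal
(5,7): flips 2 -> legal
(6,4): no bracket -> illegal
(6,6): no bracket -> illegal
(7,4): no bracket -> illegal
(7,5): no bracket -> illegal
(7,6): flips 1 -> legal
(7,7): no bracket -> illegal
W mobility = 7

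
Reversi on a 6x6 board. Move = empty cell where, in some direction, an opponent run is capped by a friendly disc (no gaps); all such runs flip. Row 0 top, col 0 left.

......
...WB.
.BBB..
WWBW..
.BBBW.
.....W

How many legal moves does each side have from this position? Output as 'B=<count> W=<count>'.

Answer: B=8 W=7

Derivation:
-- B to move --
(0,2): no bracket -> illegal
(0,3): flips 1 -> legal
(0,4): flips 1 -> legal
(1,2): flips 1 -> legal
(2,0): flips 1 -> legal
(2,4): flips 1 -> legal
(3,4): flips 1 -> legal
(3,5): no bracket -> illegal
(4,0): flips 1 -> legal
(4,5): flips 1 -> legal
(5,3): no bracket -> illegal
(5,4): no bracket -> illegal
B mobility = 8
-- W to move --
(0,3): no bracket -> illegal
(0,4): no bracket -> illegal
(0,5): no bracket -> illegal
(1,0): no bracket -> illegal
(1,1): flips 2 -> legal
(1,2): flips 1 -> legal
(1,5): flips 1 -> legal
(2,0): no bracket -> illegal
(2,4): no bracket -> illegal
(2,5): no bracket -> illegal
(3,4): no bracket -> illegal
(4,0): flips 3 -> legal
(5,0): no bracket -> illegal
(5,1): flips 2 -> legal
(5,2): flips 1 -> legal
(5,3): flips 2 -> legal
(5,4): no bracket -> illegal
W mobility = 7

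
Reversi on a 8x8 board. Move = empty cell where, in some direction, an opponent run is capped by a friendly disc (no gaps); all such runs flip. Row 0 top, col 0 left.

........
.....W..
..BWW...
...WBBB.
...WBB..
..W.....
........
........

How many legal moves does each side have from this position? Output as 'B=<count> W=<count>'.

-- B to move --
(0,4): no bracket -> illegal
(0,5): no bracket -> illegal
(0,6): no bracket -> illegal
(1,2): flips 1 -> legal
(1,3): flips 1 -> legal
(1,4): flips 1 -> legal
(1,6): no bracket -> illegal
(2,5): flips 2 -> legal
(2,6): no bracket -> illegal
(3,2): flips 1 -> legal
(4,1): no bracket -> illegal
(4,2): flips 1 -> legal
(5,1): no bracket -> illegal
(5,3): no bracket -> illegal
(5,4): no bracket -> illegal
(6,1): flips 2 -> legal
(6,2): no bracket -> illegal
(6,3): no bracket -> illegal
B mobility = 7
-- W to move --
(1,1): flips 1 -> legal
(1,2): no bracket -> illegal
(1,3): no bracket -> illegal
(2,1): flips 1 -> legal
(2,5): flips 1 -> legal
(2,6): no bracket -> illegal
(2,7): no bracket -> illegal
(3,1): no bracket -> illegal
(3,2): no bracket -> illegal
(3,7): flips 3 -> legal
(4,6): flips 3 -> legal
(4,7): no bracket -> illegal
(5,3): no bracket -> illegal
(5,4): flips 2 -> legal
(5,5): flips 1 -> legal
(5,6): flips 2 -> legal
W mobility = 8

Answer: B=7 W=8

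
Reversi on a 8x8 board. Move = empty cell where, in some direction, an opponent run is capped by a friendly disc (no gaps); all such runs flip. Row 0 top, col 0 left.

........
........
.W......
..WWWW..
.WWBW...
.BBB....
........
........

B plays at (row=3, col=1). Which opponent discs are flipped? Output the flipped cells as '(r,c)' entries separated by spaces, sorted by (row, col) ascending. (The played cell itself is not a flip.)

Dir NW: first cell '.' (not opp) -> no flip
Dir N: opp run (2,1), next='.' -> no flip
Dir NE: first cell '.' (not opp) -> no flip
Dir W: first cell '.' (not opp) -> no flip
Dir E: opp run (3,2) (3,3) (3,4) (3,5), next='.' -> no flip
Dir SW: first cell '.' (not opp) -> no flip
Dir S: opp run (4,1) capped by B -> flip
Dir SE: opp run (4,2) capped by B -> flip

Answer: (4,1) (4,2)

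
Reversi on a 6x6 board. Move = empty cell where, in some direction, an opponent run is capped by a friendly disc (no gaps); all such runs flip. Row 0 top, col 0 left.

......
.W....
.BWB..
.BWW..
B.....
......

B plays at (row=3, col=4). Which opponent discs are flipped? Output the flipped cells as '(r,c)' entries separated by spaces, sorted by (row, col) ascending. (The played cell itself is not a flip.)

Dir NW: first cell 'B' (not opp) -> no flip
Dir N: first cell '.' (not opp) -> no flip
Dir NE: first cell '.' (not opp) -> no flip
Dir W: opp run (3,3) (3,2) capped by B -> flip
Dir E: first cell '.' (not opp) -> no flip
Dir SW: first cell '.' (not opp) -> no flip
Dir S: first cell '.' (not opp) -> no flip
Dir SE: first cell '.' (not opp) -> no flip

Answer: (3,2) (3,3)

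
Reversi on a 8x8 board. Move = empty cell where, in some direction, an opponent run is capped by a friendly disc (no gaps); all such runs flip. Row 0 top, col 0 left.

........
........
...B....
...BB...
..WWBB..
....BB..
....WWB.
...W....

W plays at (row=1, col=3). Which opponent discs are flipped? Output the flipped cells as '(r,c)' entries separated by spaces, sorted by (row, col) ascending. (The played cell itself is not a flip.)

Dir NW: first cell '.' (not opp) -> no flip
Dir N: first cell '.' (not opp) -> no flip
Dir NE: first cell '.' (not opp) -> no flip
Dir W: first cell '.' (not opp) -> no flip
Dir E: first cell '.' (not opp) -> no flip
Dir SW: first cell '.' (not opp) -> no flip
Dir S: opp run (2,3) (3,3) capped by W -> flip
Dir SE: first cell '.' (not opp) -> no flip

Answer: (2,3) (3,3)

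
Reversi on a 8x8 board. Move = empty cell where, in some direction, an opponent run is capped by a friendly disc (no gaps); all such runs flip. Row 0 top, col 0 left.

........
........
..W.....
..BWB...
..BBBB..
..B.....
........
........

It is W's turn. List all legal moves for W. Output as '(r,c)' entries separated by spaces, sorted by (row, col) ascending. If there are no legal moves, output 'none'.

Answer: (3,1) (3,5) (5,1) (5,3) (5,5) (6,2)

Derivation:
(2,1): no bracket -> illegal
(2,3): no bracket -> illegal
(2,4): no bracket -> illegal
(2,5): no bracket -> illegal
(3,1): flips 1 -> legal
(3,5): flips 1 -> legal
(3,6): no bracket -> illegal
(4,1): no bracket -> illegal
(4,6): no bracket -> illegal
(5,1): flips 1 -> legal
(5,3): flips 1 -> legal
(5,4): no bracket -> illegal
(5,5): flips 1 -> legal
(5,6): no bracket -> illegal
(6,1): no bracket -> illegal
(6,2): flips 3 -> legal
(6,3): no bracket -> illegal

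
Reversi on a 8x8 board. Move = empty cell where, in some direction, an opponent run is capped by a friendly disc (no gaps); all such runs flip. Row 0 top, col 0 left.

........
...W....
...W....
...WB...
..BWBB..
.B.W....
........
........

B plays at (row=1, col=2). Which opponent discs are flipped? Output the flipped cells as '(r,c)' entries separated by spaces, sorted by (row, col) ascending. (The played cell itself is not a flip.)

Answer: (2,3)

Derivation:
Dir NW: first cell '.' (not opp) -> no flip
Dir N: first cell '.' (not opp) -> no flip
Dir NE: first cell '.' (not opp) -> no flip
Dir W: first cell '.' (not opp) -> no flip
Dir E: opp run (1,3), next='.' -> no flip
Dir SW: first cell '.' (not opp) -> no flip
Dir S: first cell '.' (not opp) -> no flip
Dir SE: opp run (2,3) capped by B -> flip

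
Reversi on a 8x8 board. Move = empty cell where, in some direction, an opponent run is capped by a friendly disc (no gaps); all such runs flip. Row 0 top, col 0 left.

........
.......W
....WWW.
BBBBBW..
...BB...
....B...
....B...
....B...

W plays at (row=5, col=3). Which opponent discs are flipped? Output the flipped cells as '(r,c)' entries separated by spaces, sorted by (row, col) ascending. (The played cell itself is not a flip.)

Dir NW: first cell '.' (not opp) -> no flip
Dir N: opp run (4,3) (3,3), next='.' -> no flip
Dir NE: opp run (4,4) capped by W -> flip
Dir W: first cell '.' (not opp) -> no flip
Dir E: opp run (5,4), next='.' -> no flip
Dir SW: first cell '.' (not opp) -> no flip
Dir S: first cell '.' (not opp) -> no flip
Dir SE: opp run (6,4), next='.' -> no flip

Answer: (4,4)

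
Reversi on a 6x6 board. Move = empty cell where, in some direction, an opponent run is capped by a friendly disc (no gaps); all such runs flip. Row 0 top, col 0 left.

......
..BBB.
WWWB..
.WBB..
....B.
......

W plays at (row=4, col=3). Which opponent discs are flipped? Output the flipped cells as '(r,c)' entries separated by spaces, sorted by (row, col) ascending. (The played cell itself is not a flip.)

Dir NW: opp run (3,2) capped by W -> flip
Dir N: opp run (3,3) (2,3) (1,3), next='.' -> no flip
Dir NE: first cell '.' (not opp) -> no flip
Dir W: first cell '.' (not opp) -> no flip
Dir E: opp run (4,4), next='.' -> no flip
Dir SW: first cell '.' (not opp) -> no flip
Dir S: first cell '.' (not opp) -> no flip
Dir SE: first cell '.' (not opp) -> no flip

Answer: (3,2)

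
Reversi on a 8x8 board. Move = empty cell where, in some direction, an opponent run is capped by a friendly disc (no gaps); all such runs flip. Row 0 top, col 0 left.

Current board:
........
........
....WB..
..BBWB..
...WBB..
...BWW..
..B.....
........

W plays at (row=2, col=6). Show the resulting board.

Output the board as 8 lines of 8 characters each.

Answer: ........
........
....WWW.
..BBWB..
...WBB..
...BWW..
..B.....
........

Derivation:
Place W at (2,6); scan 8 dirs for brackets.
Dir NW: first cell '.' (not opp) -> no flip
Dir N: first cell '.' (not opp) -> no flip
Dir NE: first cell '.' (not opp) -> no flip
Dir W: opp run (2,5) capped by W -> flip
Dir E: first cell '.' (not opp) -> no flip
Dir SW: opp run (3,5) (4,4) (5,3) (6,2), next='.' -> no flip
Dir S: first cell '.' (not opp) -> no flip
Dir SE: first cell '.' (not opp) -> no flip
All flips: (2,5)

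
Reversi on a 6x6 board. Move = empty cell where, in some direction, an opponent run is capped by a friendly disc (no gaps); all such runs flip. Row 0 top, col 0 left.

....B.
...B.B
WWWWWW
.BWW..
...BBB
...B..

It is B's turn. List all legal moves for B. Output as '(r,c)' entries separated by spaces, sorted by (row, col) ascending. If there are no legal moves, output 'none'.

Answer: (1,0) (1,1) (3,4) (3,5) (4,2)

Derivation:
(1,0): flips 2 -> legal
(1,1): flips 3 -> legal
(1,2): no bracket -> illegal
(1,4): no bracket -> illegal
(3,0): no bracket -> illegal
(3,4): flips 2 -> legal
(3,5): flips 2 -> legal
(4,1): no bracket -> illegal
(4,2): flips 2 -> legal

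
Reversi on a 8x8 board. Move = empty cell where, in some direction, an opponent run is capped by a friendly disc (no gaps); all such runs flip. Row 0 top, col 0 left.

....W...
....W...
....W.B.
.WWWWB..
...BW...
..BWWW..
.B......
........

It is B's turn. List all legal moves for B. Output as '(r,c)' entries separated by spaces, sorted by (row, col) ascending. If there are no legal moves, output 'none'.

Answer: (1,3) (2,1) (2,3) (2,5) (3,0) (4,5) (5,6) (6,2) (6,3) (6,5)

Derivation:
(0,3): no bracket -> illegal
(0,5): no bracket -> illegal
(1,3): flips 1 -> legal
(1,5): no bracket -> illegal
(2,0): no bracket -> illegal
(2,1): flips 1 -> legal
(2,2): no bracket -> illegal
(2,3): flips 1 -> legal
(2,5): flips 1 -> legal
(3,0): flips 4 -> legal
(4,0): no bracket -> illegal
(4,1): no bracket -> illegal
(4,2): no bracket -> illegal
(4,5): flips 1 -> legal
(4,6): no bracket -> illegal
(5,6): flips 3 -> legal
(6,2): flips 2 -> legal
(6,3): flips 1 -> legal
(6,4): no bracket -> illegal
(6,5): flips 1 -> legal
(6,6): no bracket -> illegal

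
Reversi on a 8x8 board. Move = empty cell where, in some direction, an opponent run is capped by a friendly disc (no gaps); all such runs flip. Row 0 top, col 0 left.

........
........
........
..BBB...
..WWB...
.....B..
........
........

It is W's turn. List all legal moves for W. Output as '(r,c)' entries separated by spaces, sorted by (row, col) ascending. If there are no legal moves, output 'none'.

(2,1): flips 1 -> legal
(2,2): flips 1 -> legal
(2,3): flips 1 -> legal
(2,4): flips 1 -> legal
(2,5): flips 1 -> legal
(3,1): no bracket -> illegal
(3,5): no bracket -> illegal
(4,1): no bracket -> illegal
(4,5): flips 1 -> legal
(4,6): no bracket -> illegal
(5,3): no bracket -> illegal
(5,4): no bracket -> illegal
(5,6): no bracket -> illegal
(6,4): no bracket -> illegal
(6,5): no bracket -> illegal
(6,6): no bracket -> illegal

Answer: (2,1) (2,2) (2,3) (2,4) (2,5) (4,5)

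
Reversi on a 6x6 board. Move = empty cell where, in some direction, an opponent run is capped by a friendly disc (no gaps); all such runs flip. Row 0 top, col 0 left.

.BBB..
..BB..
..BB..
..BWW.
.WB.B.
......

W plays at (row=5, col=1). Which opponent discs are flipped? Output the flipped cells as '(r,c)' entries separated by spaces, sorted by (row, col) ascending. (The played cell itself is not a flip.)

Dir NW: first cell '.' (not opp) -> no flip
Dir N: first cell 'W' (not opp) -> no flip
Dir NE: opp run (4,2) capped by W -> flip
Dir W: first cell '.' (not opp) -> no flip
Dir E: first cell '.' (not opp) -> no flip
Dir SW: edge -> no flip
Dir S: edge -> no flip
Dir SE: edge -> no flip

Answer: (4,2)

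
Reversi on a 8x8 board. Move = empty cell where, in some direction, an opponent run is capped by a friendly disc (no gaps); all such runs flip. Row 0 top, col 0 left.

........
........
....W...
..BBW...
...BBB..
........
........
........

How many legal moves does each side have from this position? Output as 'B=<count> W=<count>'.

-- B to move --
(1,3): no bracket -> illegal
(1,4): flips 2 -> legal
(1,5): flips 1 -> legal
(2,3): flips 1 -> legal
(2,5): flips 1 -> legal
(3,5): flips 1 -> legal
B mobility = 5
-- W to move --
(2,1): no bracket -> illegal
(2,2): no bracket -> illegal
(2,3): no bracket -> illegal
(3,1): flips 2 -> legal
(3,5): no bracket -> illegal
(3,6): no bracket -> illegal
(4,1): no bracket -> illegal
(4,2): flips 1 -> legal
(4,6): no bracket -> illegal
(5,2): flips 1 -> legal
(5,3): no bracket -> illegal
(5,4): flips 1 -> legal
(5,5): no bracket -> illegal
(5,6): flips 1 -> legal
W mobility = 5

Answer: B=5 W=5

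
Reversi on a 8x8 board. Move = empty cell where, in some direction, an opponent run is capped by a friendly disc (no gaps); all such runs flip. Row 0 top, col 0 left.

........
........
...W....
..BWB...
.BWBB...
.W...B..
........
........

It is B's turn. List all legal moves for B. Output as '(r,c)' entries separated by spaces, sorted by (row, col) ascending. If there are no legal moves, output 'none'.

Answer: (1,2) (1,3) (1,4) (2,2) (5,2) (6,1)

Derivation:
(1,2): flips 1 -> legal
(1,3): flips 2 -> legal
(1,4): flips 1 -> legal
(2,2): flips 1 -> legal
(2,4): no bracket -> illegal
(3,1): no bracket -> illegal
(4,0): no bracket -> illegal
(5,0): no bracket -> illegal
(5,2): flips 1 -> legal
(5,3): no bracket -> illegal
(6,0): no bracket -> illegal
(6,1): flips 1 -> legal
(6,2): no bracket -> illegal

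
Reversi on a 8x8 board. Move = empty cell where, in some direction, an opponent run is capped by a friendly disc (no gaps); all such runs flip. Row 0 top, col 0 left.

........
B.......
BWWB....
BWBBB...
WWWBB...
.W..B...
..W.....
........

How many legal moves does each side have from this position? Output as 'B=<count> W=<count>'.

-- B to move --
(1,1): flips 1 -> legal
(1,2): flips 2 -> legal
(1,3): no bracket -> illegal
(5,0): flips 2 -> legal
(5,2): flips 2 -> legal
(5,3): flips 2 -> legal
(6,0): flips 2 -> legal
(6,1): no bracket -> illegal
(6,3): no bracket -> illegal
(7,1): no bracket -> illegal
(7,2): no bracket -> illegal
(7,3): no bracket -> illegal
B mobility = 6
-- W to move --
(0,0): flips 3 -> legal
(0,1): no bracket -> illegal
(1,1): no bracket -> illegal
(1,2): no bracket -> illegal
(1,3): no bracket -> illegal
(1,4): flips 2 -> legal
(2,4): flips 2 -> legal
(2,5): no bracket -> illegal
(3,5): flips 3 -> legal
(4,5): flips 2 -> legal
(5,2): no bracket -> illegal
(5,3): no bracket -> illegal
(5,5): flips 2 -> legal
(6,3): no bracket -> illegal
(6,4): no bracket -> illegal
(6,5): flips 3 -> legal
W mobility = 7

Answer: B=6 W=7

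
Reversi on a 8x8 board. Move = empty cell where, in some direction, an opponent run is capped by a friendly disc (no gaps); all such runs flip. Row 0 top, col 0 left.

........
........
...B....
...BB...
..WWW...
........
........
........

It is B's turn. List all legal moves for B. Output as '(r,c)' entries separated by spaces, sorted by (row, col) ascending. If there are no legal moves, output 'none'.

(3,1): no bracket -> illegal
(3,2): no bracket -> illegal
(3,5): no bracket -> illegal
(4,1): no bracket -> illegal
(4,5): no bracket -> illegal
(5,1): flips 1 -> legal
(5,2): flips 1 -> legal
(5,3): flips 1 -> legal
(5,4): flips 1 -> legal
(5,5): flips 1 -> legal

Answer: (5,1) (5,2) (5,3) (5,4) (5,5)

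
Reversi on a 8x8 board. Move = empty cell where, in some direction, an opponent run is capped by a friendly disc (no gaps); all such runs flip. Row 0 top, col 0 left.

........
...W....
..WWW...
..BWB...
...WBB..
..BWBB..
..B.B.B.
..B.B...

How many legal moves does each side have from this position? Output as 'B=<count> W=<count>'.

-- B to move --
(0,2): no bracket -> illegal
(0,3): no bracket -> illegal
(0,4): no bracket -> illegal
(1,1): flips 2 -> legal
(1,2): flips 2 -> legal
(1,4): flips 2 -> legal
(1,5): no bracket -> illegal
(2,1): no bracket -> illegal
(2,5): no bracket -> illegal
(3,1): no bracket -> illegal
(3,5): no bracket -> illegal
(4,2): flips 2 -> legal
(6,3): no bracket -> illegal
B mobility = 4
-- W to move --
(2,1): flips 1 -> legal
(2,5): flips 1 -> legal
(3,1): flips 1 -> legal
(3,5): flips 2 -> legal
(3,6): no bracket -> illegal
(4,1): flips 1 -> legal
(4,2): flips 1 -> legal
(4,6): flips 2 -> legal
(5,1): flips 1 -> legal
(5,6): flips 4 -> legal
(5,7): no bracket -> illegal
(6,1): flips 1 -> legal
(6,3): no bracket -> illegal
(6,5): flips 1 -> legal
(6,7): no bracket -> illegal
(7,1): flips 1 -> legal
(7,3): no bracket -> illegal
(7,5): flips 1 -> legal
(7,6): no bracket -> illegal
(7,7): flips 3 -> legal
W mobility = 14

Answer: B=4 W=14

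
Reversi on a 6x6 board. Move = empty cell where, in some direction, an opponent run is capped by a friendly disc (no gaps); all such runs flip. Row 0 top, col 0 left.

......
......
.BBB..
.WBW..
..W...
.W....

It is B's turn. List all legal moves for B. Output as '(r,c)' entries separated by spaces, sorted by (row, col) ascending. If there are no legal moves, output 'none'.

(2,0): no bracket -> illegal
(2,4): no bracket -> illegal
(3,0): flips 1 -> legal
(3,4): flips 1 -> legal
(4,0): flips 1 -> legal
(4,1): flips 1 -> legal
(4,3): flips 1 -> legal
(4,4): flips 1 -> legal
(5,0): no bracket -> illegal
(5,2): flips 1 -> legal
(5,3): no bracket -> illegal

Answer: (3,0) (3,4) (4,0) (4,1) (4,3) (4,4) (5,2)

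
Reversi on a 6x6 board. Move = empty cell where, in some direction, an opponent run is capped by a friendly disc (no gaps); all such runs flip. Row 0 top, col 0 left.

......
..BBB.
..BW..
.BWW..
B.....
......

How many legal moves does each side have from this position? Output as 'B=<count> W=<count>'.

Answer: B=6 W=7

Derivation:
-- B to move --
(2,1): no bracket -> illegal
(2,4): flips 1 -> legal
(3,4): flips 3 -> legal
(4,1): flips 2 -> legal
(4,2): flips 1 -> legal
(4,3): flips 2 -> legal
(4,4): flips 1 -> legal
B mobility = 6
-- W to move --
(0,1): flips 1 -> legal
(0,2): flips 2 -> legal
(0,3): flips 1 -> legal
(0,4): no bracket -> illegal
(0,5): flips 1 -> legal
(1,1): flips 1 -> legal
(1,5): no bracket -> illegal
(2,0): no bracket -> illegal
(2,1): flips 1 -> legal
(2,4): no bracket -> illegal
(2,5): no bracket -> illegal
(3,0): flips 1 -> legal
(4,1): no bracket -> illegal
(4,2): no bracket -> illegal
(5,0): no bracket -> illegal
(5,1): no bracket -> illegal
W mobility = 7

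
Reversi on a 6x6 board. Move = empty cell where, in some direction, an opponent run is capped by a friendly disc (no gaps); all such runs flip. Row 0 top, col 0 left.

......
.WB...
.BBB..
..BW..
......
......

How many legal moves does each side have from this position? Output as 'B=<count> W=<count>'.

Answer: B=6 W=2

Derivation:
-- B to move --
(0,0): flips 1 -> legal
(0,1): flips 1 -> legal
(0,2): no bracket -> illegal
(1,0): flips 1 -> legal
(2,0): no bracket -> illegal
(2,4): no bracket -> illegal
(3,4): flips 1 -> legal
(4,2): no bracket -> illegal
(4,3): flips 1 -> legal
(4,4): flips 1 -> legal
B mobility = 6
-- W to move --
(0,1): no bracket -> illegal
(0,2): no bracket -> illegal
(0,3): no bracket -> illegal
(1,0): no bracket -> illegal
(1,3): flips 2 -> legal
(1,4): no bracket -> illegal
(2,0): no bracket -> illegal
(2,4): no bracket -> illegal
(3,0): no bracket -> illegal
(3,1): flips 2 -> legal
(3,4): no bracket -> illegal
(4,1): no bracket -> illegal
(4,2): no bracket -> illegal
(4,3): no bracket -> illegal
W mobility = 2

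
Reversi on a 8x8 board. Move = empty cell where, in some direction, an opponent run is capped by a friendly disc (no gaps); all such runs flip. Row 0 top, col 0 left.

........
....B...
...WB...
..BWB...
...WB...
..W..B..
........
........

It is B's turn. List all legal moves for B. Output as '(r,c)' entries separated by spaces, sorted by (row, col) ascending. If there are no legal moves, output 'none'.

Answer: (1,2) (2,2) (4,2) (5,4) (6,1)

Derivation:
(1,2): flips 1 -> legal
(1,3): no bracket -> illegal
(2,2): flips 2 -> legal
(4,1): no bracket -> illegal
(4,2): flips 2 -> legal
(5,1): no bracket -> illegal
(5,3): no bracket -> illegal
(5,4): flips 1 -> legal
(6,1): flips 2 -> legal
(6,2): no bracket -> illegal
(6,3): no bracket -> illegal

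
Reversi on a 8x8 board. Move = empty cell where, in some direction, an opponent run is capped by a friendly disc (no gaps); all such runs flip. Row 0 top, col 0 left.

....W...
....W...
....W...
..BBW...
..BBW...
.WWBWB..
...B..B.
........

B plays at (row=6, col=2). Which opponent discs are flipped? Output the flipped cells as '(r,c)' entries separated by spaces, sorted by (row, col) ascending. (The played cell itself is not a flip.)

Answer: (5,2)

Derivation:
Dir NW: opp run (5,1), next='.' -> no flip
Dir N: opp run (5,2) capped by B -> flip
Dir NE: first cell 'B' (not opp) -> no flip
Dir W: first cell '.' (not opp) -> no flip
Dir E: first cell 'B' (not opp) -> no flip
Dir SW: first cell '.' (not opp) -> no flip
Dir S: first cell '.' (not opp) -> no flip
Dir SE: first cell '.' (not opp) -> no flip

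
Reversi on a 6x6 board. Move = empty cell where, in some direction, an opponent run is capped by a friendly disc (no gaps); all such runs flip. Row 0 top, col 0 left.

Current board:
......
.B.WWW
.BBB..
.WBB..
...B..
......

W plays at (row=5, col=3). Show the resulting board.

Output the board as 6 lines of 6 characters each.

Place W at (5,3); scan 8 dirs for brackets.
Dir NW: first cell '.' (not opp) -> no flip
Dir N: opp run (4,3) (3,3) (2,3) capped by W -> flip
Dir NE: first cell '.' (not opp) -> no flip
Dir W: first cell '.' (not opp) -> no flip
Dir E: first cell '.' (not opp) -> no flip
Dir SW: edge -> no flip
Dir S: edge -> no flip
Dir SE: edge -> no flip
All flips: (2,3) (3,3) (4,3)

Answer: ......
.B.WWW
.BBW..
.WBW..
...W..
...W..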